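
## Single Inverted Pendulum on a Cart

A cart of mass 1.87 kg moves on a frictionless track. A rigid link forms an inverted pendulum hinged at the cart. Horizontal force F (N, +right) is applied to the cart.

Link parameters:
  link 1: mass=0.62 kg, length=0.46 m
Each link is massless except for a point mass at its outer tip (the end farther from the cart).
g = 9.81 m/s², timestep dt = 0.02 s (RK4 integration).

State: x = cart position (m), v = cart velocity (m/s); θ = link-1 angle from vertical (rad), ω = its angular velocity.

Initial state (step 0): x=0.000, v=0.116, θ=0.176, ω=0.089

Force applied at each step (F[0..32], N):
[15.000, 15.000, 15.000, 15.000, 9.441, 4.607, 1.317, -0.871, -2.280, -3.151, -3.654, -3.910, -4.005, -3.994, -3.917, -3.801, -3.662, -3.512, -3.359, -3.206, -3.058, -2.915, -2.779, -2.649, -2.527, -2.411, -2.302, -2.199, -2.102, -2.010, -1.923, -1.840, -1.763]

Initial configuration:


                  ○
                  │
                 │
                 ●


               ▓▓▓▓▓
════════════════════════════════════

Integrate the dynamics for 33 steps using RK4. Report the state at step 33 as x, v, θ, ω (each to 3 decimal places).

Answer: x=0.311, v=0.131, θ=-0.063, ω=0.068

Derivation:
apply F[0]=+15.000 → step 1: x=0.004, v=0.264, θ=0.175, ω=-0.152
apply F[1]=+15.000 → step 2: x=0.011, v=0.412, θ=0.170, ω=-0.396
apply F[2]=+15.000 → step 3: x=0.020, v=0.560, θ=0.159, ω=-0.645
apply F[3]=+15.000 → step 4: x=0.033, v=0.710, θ=0.144, ω=-0.902
apply F[4]=+9.441 → step 5: x=0.048, v=0.802, θ=0.125, ω=-1.043
apply F[5]=+4.607 → step 6: x=0.065, v=0.844, θ=0.103, ω=-1.086
apply F[6]=+1.317 → step 7: x=0.082, v=0.853, θ=0.082, ω=-1.064
apply F[7]=-0.871 → step 8: x=0.098, v=0.839, θ=0.061, ω=-1.004
apply F[8]=-2.280 → step 9: x=0.115, v=0.812, θ=0.042, ω=-0.923
apply F[9]=-3.151 → step 10: x=0.131, v=0.776, θ=0.024, ω=-0.831
apply F[10]=-3.654 → step 11: x=0.146, v=0.736, θ=0.009, ω=-0.737
apply F[11]=-3.910 → step 12: x=0.160, v=0.694, θ=-0.005, ω=-0.645
apply F[12]=-4.005 → step 13: x=0.174, v=0.652, θ=-0.017, ω=-0.558
apply F[13]=-3.994 → step 14: x=0.186, v=0.610, θ=-0.027, ω=-0.478
apply F[14]=-3.917 → step 15: x=0.198, v=0.571, θ=-0.036, ω=-0.405
apply F[15]=-3.801 → step 16: x=0.209, v=0.533, θ=-0.044, ω=-0.339
apply F[16]=-3.662 → step 17: x=0.219, v=0.496, θ=-0.050, ω=-0.281
apply F[17]=-3.512 → step 18: x=0.229, v=0.462, θ=-0.055, ω=-0.229
apply F[18]=-3.359 → step 19: x=0.238, v=0.430, θ=-0.059, ω=-0.183
apply F[19]=-3.206 → step 20: x=0.246, v=0.400, θ=-0.062, ω=-0.144
apply F[20]=-3.058 → step 21: x=0.254, v=0.371, θ=-0.065, ω=-0.109
apply F[21]=-2.915 → step 22: x=0.261, v=0.344, θ=-0.067, ω=-0.078
apply F[22]=-2.779 → step 23: x=0.268, v=0.319, θ=-0.068, ω=-0.052
apply F[23]=-2.649 → step 24: x=0.274, v=0.295, θ=-0.069, ω=-0.030
apply F[24]=-2.527 → step 25: x=0.280, v=0.273, θ=-0.069, ω=-0.010
apply F[25]=-2.411 → step 26: x=0.285, v=0.251, θ=-0.069, ω=0.006
apply F[26]=-2.302 → step 27: x=0.290, v=0.231, θ=-0.069, ω=0.020
apply F[27]=-2.199 → step 28: x=0.294, v=0.212, θ=-0.068, ω=0.032
apply F[28]=-2.102 → step 29: x=0.298, v=0.194, θ=-0.068, ω=0.042
apply F[29]=-2.010 → step 30: x=0.302, v=0.177, θ=-0.067, ω=0.051
apply F[30]=-1.923 → step 31: x=0.305, v=0.161, θ=-0.066, ω=0.058
apply F[31]=-1.840 → step 32: x=0.308, v=0.145, θ=-0.064, ω=0.064
apply F[32]=-1.763 → step 33: x=0.311, v=0.131, θ=-0.063, ω=0.068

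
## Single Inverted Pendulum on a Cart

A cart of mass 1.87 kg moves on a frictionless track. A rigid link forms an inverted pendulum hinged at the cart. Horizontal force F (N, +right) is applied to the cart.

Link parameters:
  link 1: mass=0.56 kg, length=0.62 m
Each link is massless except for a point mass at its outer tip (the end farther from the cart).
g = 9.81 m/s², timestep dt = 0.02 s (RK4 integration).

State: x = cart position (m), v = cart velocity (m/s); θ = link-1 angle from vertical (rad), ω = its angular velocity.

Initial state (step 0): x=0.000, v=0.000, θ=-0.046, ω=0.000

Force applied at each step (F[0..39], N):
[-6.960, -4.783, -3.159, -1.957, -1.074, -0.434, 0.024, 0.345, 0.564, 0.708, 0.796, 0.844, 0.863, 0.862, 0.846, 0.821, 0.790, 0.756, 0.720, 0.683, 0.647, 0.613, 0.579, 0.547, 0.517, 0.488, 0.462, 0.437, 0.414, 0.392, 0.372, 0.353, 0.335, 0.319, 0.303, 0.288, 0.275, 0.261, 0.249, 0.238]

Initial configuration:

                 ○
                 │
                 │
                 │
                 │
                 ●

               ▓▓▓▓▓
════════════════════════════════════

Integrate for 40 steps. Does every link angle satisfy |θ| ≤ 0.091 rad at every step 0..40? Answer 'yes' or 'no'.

apply F[0]=-6.960 → step 1: x=-0.001, v=-0.072, θ=-0.045, ω=0.101
apply F[1]=-4.783 → step 2: x=-0.003, v=-0.120, θ=-0.042, ω=0.166
apply F[2]=-3.159 → step 3: x=-0.005, v=-0.152, θ=-0.039, ω=0.203
apply F[3]=-1.957 → step 4: x=-0.009, v=-0.170, θ=-0.034, ω=0.222
apply F[4]=-1.074 → step 5: x=-0.012, v=-0.180, θ=-0.030, ω=0.227
apply F[5]=-0.434 → step 6: x=-0.016, v=-0.183, θ=-0.025, ω=0.223
apply F[6]=+0.024 → step 7: x=-0.019, v=-0.181, θ=-0.021, ω=0.213
apply F[7]=+0.345 → step 8: x=-0.023, v=-0.177, θ=-0.017, ω=0.200
apply F[8]=+0.564 → step 9: x=-0.026, v=-0.170, θ=-0.013, ω=0.184
apply F[9]=+0.708 → step 10: x=-0.030, v=-0.162, θ=-0.010, ω=0.167
apply F[10]=+0.796 → step 11: x=-0.033, v=-0.153, θ=-0.006, ω=0.150
apply F[11]=+0.844 → step 12: x=-0.036, v=-0.143, θ=-0.004, ω=0.133
apply F[12]=+0.863 → step 13: x=-0.039, v=-0.134, θ=-0.001, ω=0.118
apply F[13]=+0.862 → step 14: x=-0.041, v=-0.125, θ=0.001, ω=0.103
apply F[14]=+0.846 → step 15: x=-0.044, v=-0.116, θ=0.003, ω=0.089
apply F[15]=+0.821 → step 16: x=-0.046, v=-0.107, θ=0.005, ω=0.077
apply F[16]=+0.790 → step 17: x=-0.048, v=-0.099, θ=0.006, ω=0.065
apply F[17]=+0.756 → step 18: x=-0.050, v=-0.091, θ=0.007, ω=0.055
apply F[18]=+0.720 → step 19: x=-0.052, v=-0.084, θ=0.008, ω=0.046
apply F[19]=+0.683 → step 20: x=-0.053, v=-0.077, θ=0.009, ω=0.037
apply F[20]=+0.647 → step 21: x=-0.055, v=-0.071, θ=0.010, ω=0.030
apply F[21]=+0.613 → step 22: x=-0.056, v=-0.065, θ=0.010, ω=0.024
apply F[22]=+0.579 → step 23: x=-0.057, v=-0.059, θ=0.011, ω=0.018
apply F[23]=+0.547 → step 24: x=-0.058, v=-0.054, θ=0.011, ω=0.013
apply F[24]=+0.517 → step 25: x=-0.059, v=-0.049, θ=0.011, ω=0.009
apply F[25]=+0.488 → step 26: x=-0.060, v=-0.045, θ=0.011, ω=0.005
apply F[26]=+0.462 → step 27: x=-0.061, v=-0.041, θ=0.012, ω=0.002
apply F[27]=+0.437 → step 28: x=-0.062, v=-0.037, θ=0.012, ω=-0.001
apply F[28]=+0.414 → step 29: x=-0.063, v=-0.033, θ=0.012, ω=-0.003
apply F[29]=+0.392 → step 30: x=-0.063, v=-0.029, θ=0.011, ω=-0.005
apply F[30]=+0.372 → step 31: x=-0.064, v=-0.026, θ=0.011, ω=-0.007
apply F[31]=+0.353 → step 32: x=-0.064, v=-0.023, θ=0.011, ω=-0.008
apply F[32]=+0.335 → step 33: x=-0.065, v=-0.020, θ=0.011, ω=-0.010
apply F[33]=+0.319 → step 34: x=-0.065, v=-0.017, θ=0.011, ω=-0.011
apply F[34]=+0.303 → step 35: x=-0.065, v=-0.015, θ=0.011, ω=-0.011
apply F[35]=+0.288 → step 36: x=-0.066, v=-0.012, θ=0.010, ω=-0.012
apply F[36]=+0.275 → step 37: x=-0.066, v=-0.010, θ=0.010, ω=-0.013
apply F[37]=+0.261 → step 38: x=-0.066, v=-0.008, θ=0.010, ω=-0.013
apply F[38]=+0.249 → step 39: x=-0.066, v=-0.005, θ=0.010, ω=-0.013
apply F[39]=+0.238 → step 40: x=-0.066, v=-0.003, θ=0.009, ω=-0.014
Max |angle| over trajectory = 0.046 rad; bound = 0.091 → within bound.

Answer: yes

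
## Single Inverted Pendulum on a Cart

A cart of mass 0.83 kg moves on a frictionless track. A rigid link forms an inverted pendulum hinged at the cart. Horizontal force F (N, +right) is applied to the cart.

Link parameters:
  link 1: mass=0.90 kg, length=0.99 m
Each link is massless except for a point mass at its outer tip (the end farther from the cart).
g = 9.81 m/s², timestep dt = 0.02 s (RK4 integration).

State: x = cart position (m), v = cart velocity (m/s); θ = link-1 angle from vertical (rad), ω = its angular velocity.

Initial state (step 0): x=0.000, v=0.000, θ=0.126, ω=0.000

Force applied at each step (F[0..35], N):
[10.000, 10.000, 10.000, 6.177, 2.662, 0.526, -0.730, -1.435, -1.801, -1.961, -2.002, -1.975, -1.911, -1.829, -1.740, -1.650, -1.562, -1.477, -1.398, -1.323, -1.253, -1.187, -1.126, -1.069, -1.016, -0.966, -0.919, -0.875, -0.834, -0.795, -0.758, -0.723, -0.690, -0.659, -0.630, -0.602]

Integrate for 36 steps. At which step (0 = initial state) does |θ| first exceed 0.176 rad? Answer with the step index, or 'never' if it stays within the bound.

Answer: never

Derivation:
apply F[0]=+10.000 → step 1: x=0.002, v=0.211, θ=0.124, ω=-0.187
apply F[1]=+10.000 → step 2: x=0.008, v=0.423, θ=0.119, ω=-0.375
apply F[2]=+10.000 → step 3: x=0.019, v=0.638, θ=0.109, ω=-0.568
apply F[3]=+6.177 → step 4: x=0.033, v=0.764, θ=0.097, ω=-0.675
apply F[4]=+2.662 → step 5: x=0.049, v=0.810, θ=0.083, ω=-0.703
apply F[5]=+0.526 → step 6: x=0.065, v=0.807, θ=0.069, ω=-0.685
apply F[6]=-0.730 → step 7: x=0.081, v=0.777, θ=0.056, ω=-0.642
apply F[7]=-1.435 → step 8: x=0.096, v=0.732, θ=0.043, ω=-0.588
apply F[8]=-1.801 → step 9: x=0.110, v=0.681, θ=0.032, ω=-0.529
apply F[9]=-1.961 → step 10: x=0.123, v=0.628, θ=0.022, ω=-0.470
apply F[10]=-2.002 → step 11: x=0.135, v=0.577, θ=0.014, ω=-0.414
apply F[11]=-1.975 → step 12: x=0.146, v=0.527, θ=0.006, ω=-0.362
apply F[12]=-1.911 → step 13: x=0.156, v=0.480, θ=-0.001, ω=-0.314
apply F[13]=-1.829 → step 14: x=0.165, v=0.437, θ=-0.007, ω=-0.272
apply F[14]=-1.740 → step 15: x=0.174, v=0.397, θ=-0.012, ω=-0.233
apply F[15]=-1.650 → step 16: x=0.181, v=0.360, θ=-0.016, ω=-0.199
apply F[16]=-1.562 → step 17: x=0.188, v=0.327, θ=-0.020, ω=-0.168
apply F[17]=-1.477 → step 18: x=0.194, v=0.296, θ=-0.023, ω=-0.141
apply F[18]=-1.398 → step 19: x=0.200, v=0.267, θ=-0.026, ω=-0.117
apply F[19]=-1.323 → step 20: x=0.205, v=0.241, θ=-0.028, ω=-0.096
apply F[20]=-1.253 → step 21: x=0.210, v=0.217, θ=-0.029, ω=-0.077
apply F[21]=-1.187 → step 22: x=0.214, v=0.195, θ=-0.031, ω=-0.061
apply F[22]=-1.126 → step 23: x=0.218, v=0.174, θ=-0.032, ω=-0.046
apply F[23]=-1.069 → step 24: x=0.221, v=0.155, θ=-0.033, ω=-0.034
apply F[24]=-1.016 → step 25: x=0.224, v=0.138, θ=-0.033, ω=-0.023
apply F[25]=-0.966 → step 26: x=0.226, v=0.122, θ=-0.034, ω=-0.013
apply F[26]=-0.919 → step 27: x=0.229, v=0.107, θ=-0.034, ω=-0.005
apply F[27]=-0.875 → step 28: x=0.231, v=0.093, θ=-0.034, ω=0.003
apply F[28]=-0.834 → step 29: x=0.232, v=0.080, θ=-0.034, ω=0.009
apply F[29]=-0.795 → step 30: x=0.234, v=0.068, θ=-0.033, ω=0.015
apply F[30]=-0.758 → step 31: x=0.235, v=0.057, θ=-0.033, ω=0.019
apply F[31]=-0.723 → step 32: x=0.236, v=0.046, θ=-0.033, ω=0.023
apply F[32]=-0.690 → step 33: x=0.237, v=0.037, θ=-0.032, ω=0.027
apply F[33]=-0.659 → step 34: x=0.238, v=0.028, θ=-0.032, ω=0.030
apply F[34]=-0.630 → step 35: x=0.238, v=0.019, θ=-0.031, ω=0.032
apply F[35]=-0.602 → step 36: x=0.238, v=0.011, θ=-0.030, ω=0.034
max |θ| = 0.126 ≤ 0.176 over all 37 states.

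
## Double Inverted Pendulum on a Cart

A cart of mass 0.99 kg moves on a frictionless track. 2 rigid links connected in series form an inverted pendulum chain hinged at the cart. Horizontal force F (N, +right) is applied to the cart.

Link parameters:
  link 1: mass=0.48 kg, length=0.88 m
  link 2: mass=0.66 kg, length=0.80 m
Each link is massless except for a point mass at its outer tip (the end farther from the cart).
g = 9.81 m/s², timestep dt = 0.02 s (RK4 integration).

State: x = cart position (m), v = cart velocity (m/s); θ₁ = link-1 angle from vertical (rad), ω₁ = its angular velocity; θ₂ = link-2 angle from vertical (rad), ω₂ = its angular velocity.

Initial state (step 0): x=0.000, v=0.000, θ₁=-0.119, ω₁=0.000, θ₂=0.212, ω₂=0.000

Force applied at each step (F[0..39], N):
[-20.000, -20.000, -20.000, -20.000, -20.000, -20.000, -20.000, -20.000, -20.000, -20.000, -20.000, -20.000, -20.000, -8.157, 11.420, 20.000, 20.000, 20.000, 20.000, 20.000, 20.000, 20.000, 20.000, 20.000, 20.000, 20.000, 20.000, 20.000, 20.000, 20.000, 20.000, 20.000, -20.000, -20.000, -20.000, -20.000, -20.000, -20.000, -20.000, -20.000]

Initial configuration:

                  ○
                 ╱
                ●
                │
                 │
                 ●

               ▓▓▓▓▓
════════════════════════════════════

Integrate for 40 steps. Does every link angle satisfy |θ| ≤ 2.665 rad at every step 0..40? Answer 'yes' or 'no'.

apply F[0]=-20.000 → step 1: x=-0.004, v=-0.376, θ₁=-0.116, ω₁=0.298, θ₂=0.214, ω₂=0.201
apply F[1]=-20.000 → step 2: x=-0.015, v=-0.754, θ₁=-0.107, ω₁=0.603, θ₂=0.220, ω₂=0.396
apply F[2]=-20.000 → step 3: x=-0.034, v=-1.135, θ₁=-0.092, ω₁=0.922, θ₂=0.230, ω₂=0.579
apply F[3]=-20.000 → step 4: x=-0.060, v=-1.523, θ₁=-0.070, ω₁=1.261, θ₂=0.243, ω₂=0.745
apply F[4]=-20.000 → step 5: x=-0.095, v=-1.917, θ₁=-0.041, ω₁=1.627, θ₂=0.259, ω₂=0.884
apply F[5]=-20.000 → step 6: x=-0.137, v=-2.317, θ₁=-0.005, ω₁=2.026, θ₂=0.278, ω₂=0.991
apply F[6]=-20.000 → step 7: x=-0.188, v=-2.723, θ₁=0.040, ω₁=2.459, θ₂=0.299, ω₂=1.058
apply F[7]=-20.000 → step 8: x=-0.246, v=-3.128, θ₁=0.094, ω₁=2.927, θ₂=0.320, ω₂=1.078
apply F[8]=-20.000 → step 9: x=-0.313, v=-3.526, θ₁=0.157, ω₁=3.418, θ₂=0.342, ω₂=1.055
apply F[9]=-20.000 → step 10: x=-0.387, v=-3.903, θ₁=0.231, ω₁=3.911, θ₂=0.362, ω₂=0.999
apply F[10]=-20.000 → step 11: x=-0.469, v=-4.241, θ₁=0.314, ω₁=4.375, θ₂=0.381, ω₂=0.937
apply F[11]=-20.000 → step 12: x=-0.556, v=-4.526, θ₁=0.405, ω₁=4.771, θ₂=0.400, ω₂=0.911
apply F[12]=-20.000 → step 13: x=-0.649, v=-4.750, θ₁=0.504, ω₁=5.071, θ₂=0.418, ω₂=0.959
apply F[13]=-8.157 → step 14: x=-0.744, v=-4.740, θ₁=0.606, ω₁=5.122, θ₂=0.439, ω₂=1.067
apply F[14]=+11.420 → step 15: x=-0.836, v=-4.434, θ₁=0.706, ω₁=4.946, θ₂=0.461, ω₂=1.132
apply F[15]=+20.000 → step 16: x=-0.920, v=-4.028, θ₁=0.803, ω₁=4.757, θ₂=0.483, ω₂=1.134
apply F[16]=+20.000 → step 17: x=-0.997, v=-3.640, θ₁=0.897, ω₁=4.639, θ₂=0.506, ω₂=1.115
apply F[17]=+20.000 → step 18: x=-1.066, v=-3.263, θ₁=0.989, ω₁=4.580, θ₂=0.528, ω₂=1.078
apply F[18]=+20.000 → step 19: x=-1.128, v=-2.892, θ₁=1.081, ω₁=4.572, θ₂=0.549, ω₂=1.032
apply F[19]=+20.000 → step 20: x=-1.182, v=-2.519, θ₁=1.172, ω₁=4.607, θ₂=0.569, ω₂=0.984
apply F[20]=+20.000 → step 21: x=-1.228, v=-2.141, θ₁=1.265, ω₁=4.681, θ₂=0.588, ω₂=0.941
apply F[21]=+20.000 → step 22: x=-1.267, v=-1.754, θ₁=1.360, ω₁=4.790, θ₂=0.607, ω₂=0.911
apply F[22]=+20.000 → step 23: x=-1.298, v=-1.354, θ₁=1.457, ω₁=4.933, θ₂=0.625, ω₂=0.904
apply F[23]=+20.000 → step 24: x=-1.321, v=-0.937, θ₁=1.557, ω₁=5.110, θ₂=0.643, ω₂=0.930
apply F[24]=+20.000 → step 25: x=-1.336, v=-0.501, θ₁=1.662, ω₁=5.323, θ₂=0.662, ω₂=0.999
apply F[25]=+20.000 → step 26: x=-1.341, v=-0.040, θ₁=1.771, ω₁=5.576, θ₂=0.683, ω₂=1.126
apply F[26]=+20.000 → step 27: x=-1.337, v=0.447, θ₁=1.885, ω₁=5.873, θ₂=0.708, ω₂=1.328
apply F[27]=+20.000 → step 28: x=-1.323, v=0.966, θ₁=2.006, ω₁=6.221, θ₂=0.737, ω₂=1.628
apply F[28]=+20.000 → step 29: x=-1.298, v=1.521, θ₁=2.134, ω₁=6.627, θ₂=0.774, ω₂=2.056
apply F[29]=+20.000 → step 30: x=-1.262, v=2.113, θ₁=2.271, ω₁=7.096, θ₂=0.821, ω₂=2.650
apply F[30]=+20.000 → step 31: x=-1.214, v=2.741, θ₁=2.418, ω₁=7.626, θ₂=0.881, ω₂=3.459
apply F[31]=+20.000 → step 32: x=-1.152, v=3.395, θ₁=2.577, ω₁=8.191, θ₂=0.961, ω₂=4.538
apply F[32]=-20.000 → step 33: x=-1.085, v=3.297, θ₁=2.738, ω₁=7.954, θ₂=1.069, ω₂=6.228
apply F[33]=-20.000 → step 34: x=-1.021, v=3.088, θ₁=2.892, ω₁=7.371, θ₂=1.209, ω₂=7.783
apply F[34]=-20.000 → step 35: x=-0.962, v=2.773, θ₁=3.031, ω₁=6.378, θ₂=1.378, ω₂=9.063
apply F[35]=-20.000 → step 36: x=-0.911, v=2.389, θ₁=3.145, ω₁=5.017, θ₂=1.569, ω₂=10.008
apply F[36]=-20.000 → step 37: x=-0.867, v=1.973, θ₁=3.229, ω₁=3.387, θ₂=1.777, ω₂=10.691
apply F[37]=-20.000 → step 38: x=-0.832, v=1.541, θ₁=3.279, ω₁=1.566, θ₂=1.996, ω₂=11.295
apply F[38]=-20.000 → step 39: x=-0.806, v=1.088, θ₁=3.291, ω₁=-0.456, θ₂=2.229, ω₂=12.084
apply F[39]=-20.000 → step 40: x=-0.789, v=0.594, θ₁=3.259, ω₁=-2.828, θ₂=2.483, ω₂=13.447
Max |angle| over trajectory = 3.291 rad; bound = 2.665 → exceeded.

Answer: no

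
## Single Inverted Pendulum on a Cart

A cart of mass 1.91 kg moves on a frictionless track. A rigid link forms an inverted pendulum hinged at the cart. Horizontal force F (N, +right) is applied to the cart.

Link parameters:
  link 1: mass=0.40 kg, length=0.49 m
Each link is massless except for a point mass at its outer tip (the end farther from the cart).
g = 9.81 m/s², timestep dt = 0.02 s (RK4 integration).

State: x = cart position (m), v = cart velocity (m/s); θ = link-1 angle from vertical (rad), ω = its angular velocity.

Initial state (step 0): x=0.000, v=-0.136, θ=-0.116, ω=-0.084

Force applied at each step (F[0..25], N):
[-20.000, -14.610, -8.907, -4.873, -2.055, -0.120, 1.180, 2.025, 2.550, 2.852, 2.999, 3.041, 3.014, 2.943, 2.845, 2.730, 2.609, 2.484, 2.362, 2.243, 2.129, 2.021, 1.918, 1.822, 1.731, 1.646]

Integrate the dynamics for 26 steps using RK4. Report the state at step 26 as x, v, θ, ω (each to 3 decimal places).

Answer: x=-0.216, v=-0.171, θ=0.052, ω=-0.019

Derivation:
apply F[0]=-20.000 → step 1: x=-0.005, v=-0.340, θ=-0.114, ω=0.284
apply F[1]=-14.610 → step 2: x=-0.013, v=-0.488, θ=-0.106, ω=0.540
apply F[2]=-8.907 → step 3: x=-0.024, v=-0.577, θ=-0.094, ω=0.681
apply F[3]=-4.873 → step 4: x=-0.036, v=-0.625, θ=-0.079, ω=0.743
apply F[4]=-2.055 → step 5: x=-0.048, v=-0.644, θ=-0.064, ω=0.752
apply F[5]=-0.120 → step 6: x=-0.061, v=-0.643, θ=-0.050, ω=0.727
apply F[6]=+1.180 → step 7: x=-0.074, v=-0.628, θ=-0.036, ω=0.682
apply F[7]=+2.025 → step 8: x=-0.086, v=-0.606, θ=-0.022, ω=0.624
apply F[8]=+2.550 → step 9: x=-0.098, v=-0.579, θ=-0.011, ω=0.562
apply F[9]=+2.852 → step 10: x=-0.109, v=-0.549, θ=-0.000, ω=0.499
apply F[10]=+2.999 → step 11: x=-0.120, v=-0.517, θ=0.009, ω=0.437
apply F[11]=+3.041 → step 12: x=-0.130, v=-0.486, θ=0.017, ω=0.378
apply F[12]=+3.014 → step 13: x=-0.140, v=-0.455, θ=0.024, ω=0.324
apply F[13]=+2.943 → step 14: x=-0.148, v=-0.426, θ=0.030, ω=0.275
apply F[14]=+2.845 → step 15: x=-0.157, v=-0.397, θ=0.035, ω=0.230
apply F[15]=+2.730 → step 16: x=-0.164, v=-0.370, θ=0.040, ω=0.190
apply F[16]=+2.609 → step 17: x=-0.171, v=-0.345, θ=0.043, ω=0.154
apply F[17]=+2.484 → step 18: x=-0.178, v=-0.321, θ=0.046, ω=0.123
apply F[18]=+2.362 → step 19: x=-0.184, v=-0.298, θ=0.048, ω=0.095
apply F[19]=+2.243 → step 20: x=-0.190, v=-0.276, θ=0.050, ω=0.071
apply F[20]=+2.129 → step 21: x=-0.195, v=-0.256, θ=0.051, ω=0.050
apply F[21]=+2.021 → step 22: x=-0.200, v=-0.237, θ=0.052, ω=0.031
apply F[22]=+1.918 → step 23: x=-0.205, v=-0.219, θ=0.052, ω=0.016
apply F[23]=+1.822 → step 24: x=-0.209, v=-0.202, θ=0.052, ω=0.002
apply F[24]=+1.731 → step 25: x=-0.213, v=-0.186, θ=0.052, ω=-0.009
apply F[25]=+1.646 → step 26: x=-0.216, v=-0.171, θ=0.052, ω=-0.019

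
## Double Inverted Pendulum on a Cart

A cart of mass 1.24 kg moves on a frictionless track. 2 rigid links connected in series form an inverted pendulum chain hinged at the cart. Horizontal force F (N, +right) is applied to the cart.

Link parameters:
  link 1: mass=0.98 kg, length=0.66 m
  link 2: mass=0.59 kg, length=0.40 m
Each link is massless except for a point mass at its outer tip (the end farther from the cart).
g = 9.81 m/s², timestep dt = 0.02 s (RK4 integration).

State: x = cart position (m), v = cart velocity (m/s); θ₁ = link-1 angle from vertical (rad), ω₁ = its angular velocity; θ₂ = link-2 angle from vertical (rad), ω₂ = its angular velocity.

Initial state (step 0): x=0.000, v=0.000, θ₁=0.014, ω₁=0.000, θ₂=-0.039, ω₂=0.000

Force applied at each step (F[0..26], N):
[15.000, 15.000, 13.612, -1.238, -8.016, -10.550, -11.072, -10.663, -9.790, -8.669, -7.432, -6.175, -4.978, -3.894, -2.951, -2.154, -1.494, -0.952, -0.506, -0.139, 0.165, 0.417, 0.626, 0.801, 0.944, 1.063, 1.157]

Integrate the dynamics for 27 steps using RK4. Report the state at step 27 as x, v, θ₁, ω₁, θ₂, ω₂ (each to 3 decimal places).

apply F[0]=+15.000 → step 1: x=0.002, v=0.239, θ₁=0.011, ω₁=-0.348, θ₂=-0.039, ω₂=-0.041
apply F[1]=+15.000 → step 2: x=0.010, v=0.479, θ₁=0.000, ω₁=-0.703, θ₂=-0.041, ω₂=-0.077
apply F[2]=+13.612 → step 3: x=0.021, v=0.701, θ₁=-0.017, ω₁=-1.035, θ₂=-0.042, ω₂=-0.101
apply F[3]=-1.238 → step 4: x=0.035, v=0.687, θ₁=-0.038, ω₁=-1.020, θ₂=-0.045, ω₂=-0.113
apply F[4]=-8.016 → step 5: x=0.048, v=0.569, θ₁=-0.057, ω₁=-0.856, θ₂=-0.047, ω₂=-0.112
apply F[5]=-10.550 → step 6: x=0.058, v=0.415, θ₁=-0.072, ω₁=-0.646, θ₂=-0.049, ω₂=-0.099
apply F[6]=-11.072 → step 7: x=0.064, v=0.257, θ₁=-0.082, ω₁=-0.434, θ₂=-0.051, ω₂=-0.076
apply F[7]=-10.663 → step 8: x=0.068, v=0.107, θ₁=-0.089, ω₁=-0.240, θ₂=-0.052, ω₂=-0.047
apply F[8]=-9.790 → step 9: x=0.069, v=-0.027, θ₁=-0.092, ω₁=-0.072, θ₂=-0.053, ω₂=-0.015
apply F[9]=-8.669 → step 10: x=0.067, v=-0.143, θ₁=-0.092, ω₁=0.067, θ₂=-0.053, ω₂=0.017
apply F[10]=-7.432 → step 11: x=0.063, v=-0.239, θ₁=-0.090, ω₁=0.178, θ₂=-0.052, ω₂=0.049
apply F[11]=-6.175 → step 12: x=0.058, v=-0.316, θ₁=-0.085, ω₁=0.262, θ₂=-0.051, ω₂=0.079
apply F[12]=-4.978 → step 13: x=0.051, v=-0.376, θ₁=-0.080, ω₁=0.322, θ₂=-0.049, ω₂=0.105
apply F[13]=-3.894 → step 14: x=0.043, v=-0.420, θ₁=-0.073, ω₁=0.360, θ₂=-0.046, ω₂=0.127
apply F[14]=-2.951 → step 15: x=0.034, v=-0.450, θ₁=-0.065, ω₁=0.381, θ₂=-0.044, ω₂=0.146
apply F[15]=-2.154 → step 16: x=0.025, v=-0.470, θ₁=-0.058, ω₁=0.389, θ₂=-0.041, ω₂=0.161
apply F[16]=-1.494 → step 17: x=0.015, v=-0.481, θ₁=-0.050, ω₁=0.387, θ₂=-0.037, ω₂=0.173
apply F[17]=-0.952 → step 18: x=0.006, v=-0.485, θ₁=-0.042, ω₁=0.377, θ₂=-0.034, ω₂=0.181
apply F[18]=-0.506 → step 19: x=-0.004, v=-0.483, θ₁=-0.035, ω₁=0.362, θ₂=-0.030, ω₂=0.186
apply F[19]=-0.139 → step 20: x=-0.014, v=-0.478, θ₁=-0.028, ω₁=0.344, θ₂=-0.026, ω₂=0.189
apply F[20]=+0.165 → step 21: x=-0.023, v=-0.469, θ₁=-0.021, ω₁=0.324, θ₂=-0.023, ω₂=0.189
apply F[21]=+0.417 → step 22: x=-0.032, v=-0.458, θ₁=-0.015, ω₁=0.302, θ₂=-0.019, ω₂=0.187
apply F[22]=+0.626 → step 23: x=-0.041, v=-0.445, θ₁=-0.009, ω₁=0.279, θ₂=-0.015, ω₂=0.183
apply F[23]=+0.801 → step 24: x=-0.050, v=-0.430, θ₁=-0.004, ω₁=0.257, θ₂=-0.011, ω₂=0.178
apply F[24]=+0.944 → step 25: x=-0.058, v=-0.415, θ₁=0.001, ω₁=0.234, θ₂=-0.008, ω₂=0.171
apply F[25]=+1.063 → step 26: x=-0.067, v=-0.398, θ₁=0.006, ω₁=0.212, θ₂=-0.005, ω₂=0.164
apply F[26]=+1.157 → step 27: x=-0.074, v=-0.382, θ₁=0.010, ω₁=0.191, θ₂=-0.001, ω₂=0.155

Answer: x=-0.074, v=-0.382, θ₁=0.010, ω₁=0.191, θ₂=-0.001, ω₂=0.155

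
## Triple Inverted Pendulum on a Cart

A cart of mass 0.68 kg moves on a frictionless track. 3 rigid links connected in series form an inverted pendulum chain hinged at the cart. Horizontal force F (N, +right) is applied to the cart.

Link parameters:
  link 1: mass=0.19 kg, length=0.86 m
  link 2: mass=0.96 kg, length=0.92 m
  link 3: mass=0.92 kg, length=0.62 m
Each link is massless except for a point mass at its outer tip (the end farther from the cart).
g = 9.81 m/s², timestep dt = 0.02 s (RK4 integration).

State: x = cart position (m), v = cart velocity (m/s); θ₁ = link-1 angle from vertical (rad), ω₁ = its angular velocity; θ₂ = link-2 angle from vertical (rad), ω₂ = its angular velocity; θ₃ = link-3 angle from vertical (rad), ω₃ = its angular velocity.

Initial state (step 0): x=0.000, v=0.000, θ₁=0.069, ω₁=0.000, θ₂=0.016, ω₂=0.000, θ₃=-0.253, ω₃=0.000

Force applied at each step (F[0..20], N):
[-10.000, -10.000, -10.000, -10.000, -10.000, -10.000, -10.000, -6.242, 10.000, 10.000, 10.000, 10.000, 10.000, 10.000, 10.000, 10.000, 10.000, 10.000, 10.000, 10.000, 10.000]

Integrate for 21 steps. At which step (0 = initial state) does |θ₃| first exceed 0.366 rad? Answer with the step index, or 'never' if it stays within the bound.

apply F[0]=-10.000 → step 1: x=-0.003, v=-0.328, θ₁=0.074, ω₁=0.494, θ₂=0.015, ω₂=-0.060, θ₃=-0.254, ω₃=-0.131
apply F[1]=-10.000 → step 2: x=-0.013, v=-0.657, θ₁=0.089, ω₁=1.002, θ₂=0.013, ω₂=-0.134, θ₃=-0.258, ω₃=-0.251
apply F[2]=-10.000 → step 3: x=-0.030, v=-0.987, θ₁=0.114, ω₁=1.523, θ₂=0.010, ω₂=-0.225, θ₃=-0.264, ω₃=-0.350
apply F[3]=-10.000 → step 4: x=-0.053, v=-1.312, θ₁=0.150, ω₁=2.036, θ₂=0.004, ω₂=-0.317, θ₃=-0.272, ω₃=-0.416
apply F[4]=-10.000 → step 5: x=-0.082, v=-1.624, θ₁=0.195, ω₁=2.499, θ₂=-0.003, ω₂=-0.378, θ₃=-0.281, ω₃=-0.446
apply F[5]=-10.000 → step 6: x=-0.117, v=-1.917, θ₁=0.249, ω₁=2.877, θ₂=-0.010, ω₂=-0.375, θ₃=-0.290, ω₃=-0.445
apply F[6]=-10.000 → step 7: x=-0.159, v=-2.190, θ₁=0.310, ω₁=3.166, θ₂=-0.017, ω₂=-0.296, θ₃=-0.298, ω₃=-0.424
apply F[7]=-6.242 → step 8: x=-0.204, v=-2.351, θ₁=0.375, ω₁=3.330, θ₂=-0.022, ω₂=-0.207, θ₃=-0.307, ω₃=-0.406
apply F[8]=+10.000 → step 9: x=-0.248, v=-2.096, θ₁=0.441, ω₁=3.289, θ₂=-0.028, ω₂=-0.360, θ₃=-0.315, ω₃=-0.432
apply F[9]=+10.000 → step 10: x=-0.288, v=-1.843, θ₁=0.506, ω₁=3.274, θ₂=-0.037, ω₂=-0.525, θ₃=-0.324, ω₃=-0.454
apply F[10]=+10.000 → step 11: x=-0.322, v=-1.591, θ₁=0.572, ω₁=3.274, θ₂=-0.049, ω₂=-0.693, θ₃=-0.333, ω₃=-0.474
apply F[11]=+10.000 → step 12: x=-0.351, v=-1.337, θ₁=0.638, ω₁=3.283, θ₂=-0.064, ω₂=-0.859, θ₃=-0.343, ω₃=-0.489
apply F[12]=+10.000 → step 13: x=-0.376, v=-1.082, θ₁=0.703, ω₁=3.297, θ₂=-0.083, ω₂=-1.020, θ₃=-0.353, ω₃=-0.500
apply F[13]=+10.000 → step 14: x=-0.395, v=-0.825, θ₁=0.769, ω₁=3.313, θ₂=-0.105, ω₂=-1.176, θ₃=-0.363, ω₃=-0.508
apply F[14]=+10.000 → step 15: x=-0.409, v=-0.566, θ₁=0.836, ω₁=3.330, θ₂=-0.130, ω₂=-1.325, θ₃=-0.373, ω₃=-0.514
apply F[15]=+10.000 → step 16: x=-0.417, v=-0.305, θ₁=0.903, ω₁=3.349, θ₂=-0.158, ω₂=-1.468, θ₃=-0.383, ω₃=-0.517
apply F[16]=+10.000 → step 17: x=-0.421, v=-0.042, θ₁=0.970, ω₁=3.368, θ₂=-0.189, ω₂=-1.605, θ₃=-0.394, ω₃=-0.518
apply F[17]=+10.000 → step 18: x=-0.419, v=0.221, θ₁=1.037, ω₁=3.389, θ₂=-0.222, ω₂=-1.737, θ₃=-0.404, ω₃=-0.518
apply F[18]=+10.000 → step 19: x=-0.412, v=0.486, θ₁=1.105, ω₁=3.411, θ₂=-0.258, ω₂=-1.864, θ₃=-0.414, ω₃=-0.516
apply F[19]=+10.000 → step 20: x=-0.400, v=0.751, θ₁=1.174, ω₁=3.435, θ₂=-0.297, ω₂=-1.987, θ₃=-0.425, ω₃=-0.514
apply F[20]=+10.000 → step 21: x=-0.382, v=1.016, θ₁=1.243, ω₁=3.461, θ₂=-0.338, ω₂=-2.108, θ₃=-0.435, ω₃=-0.512
|θ₃| = 0.373 > 0.366 first at step 15.

Answer: 15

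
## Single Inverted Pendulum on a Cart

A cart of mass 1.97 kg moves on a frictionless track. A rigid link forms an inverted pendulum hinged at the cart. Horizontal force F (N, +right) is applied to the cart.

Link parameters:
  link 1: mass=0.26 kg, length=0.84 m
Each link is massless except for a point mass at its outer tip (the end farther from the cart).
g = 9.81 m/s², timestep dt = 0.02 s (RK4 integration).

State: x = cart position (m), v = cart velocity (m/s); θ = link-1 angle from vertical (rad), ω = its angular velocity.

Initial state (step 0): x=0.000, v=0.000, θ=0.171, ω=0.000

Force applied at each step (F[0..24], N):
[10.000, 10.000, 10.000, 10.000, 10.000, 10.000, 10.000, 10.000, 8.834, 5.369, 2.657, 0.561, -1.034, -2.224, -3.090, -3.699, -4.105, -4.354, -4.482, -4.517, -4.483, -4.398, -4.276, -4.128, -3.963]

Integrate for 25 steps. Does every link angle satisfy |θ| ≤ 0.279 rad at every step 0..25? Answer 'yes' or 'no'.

Answer: yes

Derivation:
apply F[0]=+10.000 → step 1: x=0.001, v=0.097, θ=0.170, ω=-0.074
apply F[1]=+10.000 → step 2: x=0.004, v=0.194, θ=0.168, ω=-0.148
apply F[2]=+10.000 → step 3: x=0.009, v=0.291, θ=0.164, ω=-0.223
apply F[3]=+10.000 → step 4: x=0.015, v=0.388, θ=0.159, ω=-0.300
apply F[4]=+10.000 → step 5: x=0.024, v=0.485, θ=0.152, ω=-0.378
apply F[5]=+10.000 → step 6: x=0.035, v=0.583, θ=0.144, ω=-0.458
apply F[6]=+10.000 → step 7: x=0.048, v=0.680, θ=0.134, ω=-0.541
apply F[7]=+10.000 → step 8: x=0.062, v=0.778, θ=0.122, ω=-0.627
apply F[8]=+8.834 → step 9: x=0.079, v=0.865, θ=0.109, ω=-0.703
apply F[9]=+5.369 → step 10: x=0.096, v=0.917, θ=0.095, ω=-0.740
apply F[10]=+2.657 → step 11: x=0.115, v=0.942, θ=0.080, ω=-0.750
apply F[11]=+0.561 → step 12: x=0.134, v=0.946, θ=0.065, ω=-0.737
apply F[12]=-1.034 → step 13: x=0.153, v=0.934, θ=0.050, ω=-0.710
apply F[13]=-2.224 → step 14: x=0.171, v=0.910, θ=0.037, ω=-0.671
apply F[14]=-3.090 → step 15: x=0.189, v=0.878, θ=0.024, ω=-0.626
apply F[15]=-3.699 → step 16: x=0.206, v=0.840, θ=0.012, ω=-0.577
apply F[16]=-4.105 → step 17: x=0.223, v=0.798, θ=0.001, ω=-0.526
apply F[17]=-4.354 → step 18: x=0.238, v=0.754, θ=-0.009, ω=-0.474
apply F[18]=-4.482 → step 19: x=0.253, v=0.709, θ=-0.018, ω=-0.424
apply F[19]=-4.517 → step 20: x=0.266, v=0.664, θ=-0.026, ω=-0.375
apply F[20]=-4.483 → step 21: x=0.279, v=0.619, θ=-0.033, ω=-0.329
apply F[21]=-4.398 → step 22: x=0.291, v=0.575, θ=-0.040, ω=-0.286
apply F[22]=-4.276 → step 23: x=0.302, v=0.533, θ=-0.045, ω=-0.245
apply F[23]=-4.128 → step 24: x=0.313, v=0.492, θ=-0.049, ω=-0.208
apply F[24]=-3.963 → step 25: x=0.322, v=0.453, θ=-0.053, ω=-0.174
Max |angle| over trajectory = 0.171 rad; bound = 0.279 → within bound.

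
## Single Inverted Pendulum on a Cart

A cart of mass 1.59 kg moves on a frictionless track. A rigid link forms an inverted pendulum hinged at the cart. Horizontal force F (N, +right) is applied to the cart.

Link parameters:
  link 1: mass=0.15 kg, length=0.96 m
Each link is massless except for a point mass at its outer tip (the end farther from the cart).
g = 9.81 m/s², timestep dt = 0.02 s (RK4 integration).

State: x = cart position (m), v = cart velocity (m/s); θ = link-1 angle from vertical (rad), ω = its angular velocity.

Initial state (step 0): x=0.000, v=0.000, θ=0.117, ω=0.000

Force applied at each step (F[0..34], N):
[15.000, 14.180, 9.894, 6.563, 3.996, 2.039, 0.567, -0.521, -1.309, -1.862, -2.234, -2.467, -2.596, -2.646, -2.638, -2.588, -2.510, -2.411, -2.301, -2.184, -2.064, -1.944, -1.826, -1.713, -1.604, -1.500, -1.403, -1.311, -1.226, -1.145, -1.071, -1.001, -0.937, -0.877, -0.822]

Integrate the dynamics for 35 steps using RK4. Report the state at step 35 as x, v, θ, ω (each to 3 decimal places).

Answer: x=0.231, v=0.038, θ=-0.032, ω=0.028

Derivation:
apply F[0]=+15.000 → step 1: x=0.002, v=0.186, θ=0.115, ω=-0.169
apply F[1]=+14.180 → step 2: x=0.007, v=0.362, θ=0.110, ω=-0.328
apply F[2]=+9.894 → step 3: x=0.016, v=0.485, θ=0.103, ω=-0.433
apply F[3]=+6.563 → step 4: x=0.026, v=0.566, θ=0.093, ω=-0.497
apply F[4]=+3.996 → step 5: x=0.038, v=0.614, θ=0.083, ω=-0.529
apply F[5]=+2.039 → step 6: x=0.051, v=0.638, θ=0.073, ω=-0.539
apply F[6]=+0.567 → step 7: x=0.063, v=0.644, θ=0.062, ω=-0.531
apply F[7]=-0.521 → step 8: x=0.076, v=0.637, θ=0.051, ω=-0.512
apply F[8]=-1.309 → step 9: x=0.089, v=0.619, θ=0.041, ω=-0.484
apply F[9]=-1.862 → step 10: x=0.101, v=0.595, θ=0.032, ω=-0.452
apply F[10]=-2.234 → step 11: x=0.113, v=0.567, θ=0.023, ω=-0.416
apply F[11]=-2.467 → step 12: x=0.124, v=0.535, θ=0.015, ω=-0.379
apply F[12]=-2.596 → step 13: x=0.134, v=0.503, θ=0.008, ω=-0.343
apply F[13]=-2.646 → step 14: x=0.144, v=0.469, θ=0.002, ω=-0.307
apply F[14]=-2.638 → step 15: x=0.153, v=0.436, θ=-0.004, ω=-0.273
apply F[15]=-2.588 → step 16: x=0.161, v=0.404, θ=-0.009, ω=-0.240
apply F[16]=-2.510 → step 17: x=0.169, v=0.372, θ=-0.014, ω=-0.210
apply F[17]=-2.411 → step 18: x=0.176, v=0.342, θ=-0.018, ω=-0.182
apply F[18]=-2.301 → step 19: x=0.183, v=0.314, θ=-0.021, ω=-0.156
apply F[19]=-2.184 → step 20: x=0.189, v=0.287, θ=-0.024, ω=-0.133
apply F[20]=-2.064 → step 21: x=0.194, v=0.261, θ=-0.026, ω=-0.111
apply F[21]=-1.944 → step 22: x=0.199, v=0.237, θ=-0.028, ω=-0.092
apply F[22]=-1.826 → step 23: x=0.204, v=0.215, θ=-0.030, ω=-0.074
apply F[23]=-1.713 → step 24: x=0.208, v=0.194, θ=-0.031, ω=-0.059
apply F[24]=-1.604 → step 25: x=0.211, v=0.174, θ=-0.032, ω=-0.045
apply F[25]=-1.500 → step 26: x=0.215, v=0.156, θ=-0.033, ω=-0.033
apply F[26]=-1.403 → step 27: x=0.218, v=0.139, θ=-0.034, ω=-0.022
apply F[27]=-1.311 → step 28: x=0.220, v=0.123, θ=-0.034, ω=-0.012
apply F[28]=-1.226 → step 29: x=0.223, v=0.108, θ=-0.034, ω=-0.004
apply F[29]=-1.145 → step 30: x=0.225, v=0.094, θ=-0.034, ω=0.004
apply F[30]=-1.071 → step 31: x=0.226, v=0.082, θ=-0.034, ω=0.010
apply F[31]=-1.001 → step 32: x=0.228, v=0.070, θ=-0.034, ω=0.016
apply F[32]=-0.937 → step 33: x=0.229, v=0.058, θ=-0.033, ω=0.020
apply F[33]=-0.877 → step 34: x=0.230, v=0.048, θ=-0.033, ω=0.024
apply F[34]=-0.822 → step 35: x=0.231, v=0.038, θ=-0.032, ω=0.028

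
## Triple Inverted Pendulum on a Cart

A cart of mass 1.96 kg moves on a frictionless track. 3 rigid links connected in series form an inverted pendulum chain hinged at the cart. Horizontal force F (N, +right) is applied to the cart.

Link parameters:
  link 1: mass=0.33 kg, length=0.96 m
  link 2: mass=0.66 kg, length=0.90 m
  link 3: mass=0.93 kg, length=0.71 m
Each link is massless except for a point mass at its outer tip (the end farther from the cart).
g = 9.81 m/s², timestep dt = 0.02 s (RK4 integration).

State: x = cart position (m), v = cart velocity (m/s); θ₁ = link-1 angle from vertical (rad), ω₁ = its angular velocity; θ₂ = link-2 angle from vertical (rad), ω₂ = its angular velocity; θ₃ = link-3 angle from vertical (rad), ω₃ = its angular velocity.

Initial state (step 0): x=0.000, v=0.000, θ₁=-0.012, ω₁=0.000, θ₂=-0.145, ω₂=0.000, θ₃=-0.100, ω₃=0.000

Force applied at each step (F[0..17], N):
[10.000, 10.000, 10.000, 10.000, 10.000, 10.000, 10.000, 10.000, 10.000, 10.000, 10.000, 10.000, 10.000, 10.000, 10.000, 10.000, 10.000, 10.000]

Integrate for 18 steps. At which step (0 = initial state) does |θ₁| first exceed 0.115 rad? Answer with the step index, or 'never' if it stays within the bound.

Answer: never

Derivation:
apply F[0]=+10.000 → step 1: x=0.001, v=0.104, θ₁=-0.012, ω₁=0.008, θ₂=-0.147, ω₂=-0.167, θ₃=-0.100, ω₃=0.027
apply F[1]=+10.000 → step 2: x=0.004, v=0.208, θ₁=-0.012, ω₁=0.017, θ₂=-0.152, ω₂=-0.337, θ₃=-0.099, ω₃=0.057
apply F[2]=+10.000 → step 3: x=0.009, v=0.312, θ₁=-0.011, ω₁=0.030, θ₂=-0.160, ω₂=-0.514, θ₃=-0.097, ω₃=0.090
apply F[3]=+10.000 → step 4: x=0.017, v=0.416, θ₁=-0.010, ω₁=0.048, θ₂=-0.172, ω₂=-0.701, θ₃=-0.095, ω₃=0.129
apply F[4]=+10.000 → step 5: x=0.026, v=0.520, θ₁=-0.009, ω₁=0.072, θ₂=-0.188, ω₂=-0.899, θ₃=-0.092, ω₃=0.175
apply F[5]=+10.000 → step 6: x=0.037, v=0.623, θ₁=-0.008, ω₁=0.100, θ₂=-0.208, ω₂=-1.109, θ₃=-0.088, ω₃=0.228
apply F[6]=+10.000 → step 7: x=0.051, v=0.726, θ₁=-0.005, ω₁=0.132, θ₂=-0.233, ω₂=-1.328, θ₃=-0.083, ω₃=0.288
apply F[7]=+10.000 → step 8: x=0.066, v=0.828, θ₁=-0.002, ω₁=0.163, θ₂=-0.262, ω₂=-1.553, θ₃=-0.077, ω₃=0.353
apply F[8]=+10.000 → step 9: x=0.084, v=0.931, θ₁=0.001, ω₁=0.189, θ₂=-0.295, ω₂=-1.778, θ₃=-0.069, ω₃=0.419
apply F[9]=+10.000 → step 10: x=0.104, v=1.032, θ₁=0.005, ω₁=0.204, θ₂=-0.333, ω₂=-1.996, θ₃=-0.060, ω₃=0.484
apply F[10]=+10.000 → step 11: x=0.125, v=1.134, θ₁=0.009, ω₁=0.205, θ₂=-0.375, ω₂=-2.203, θ₃=-0.050, ω₃=0.543
apply F[11]=+10.000 → step 12: x=0.149, v=1.235, θ₁=0.013, ω₁=0.187, θ₂=-0.421, ω₂=-2.394, θ₃=-0.038, ω₃=0.593
apply F[12]=+10.000 → step 13: x=0.175, v=1.336, θ₁=0.017, ω₁=0.149, θ₂=-0.470, ω₂=-2.568, θ₃=-0.026, ω₃=0.632
apply F[13]=+10.000 → step 14: x=0.202, v=1.437, θ₁=0.019, ω₁=0.090, θ₂=-0.523, ω₂=-2.725, θ₃=-0.013, ω₃=0.659
apply F[14]=+10.000 → step 15: x=0.232, v=1.539, θ₁=0.020, ω₁=0.010, θ₂=-0.579, ω₂=-2.868, θ₃=0.000, ω₃=0.673
apply F[15]=+10.000 → step 16: x=0.264, v=1.640, θ₁=0.019, ω₁=-0.089, θ₂=-0.638, ω₂=-2.997, θ₃=0.014, ω₃=0.675
apply F[16]=+10.000 → step 17: x=0.298, v=1.742, θ₁=0.016, ω₁=-0.207, θ₂=-0.699, ω₂=-3.116, θ₃=0.027, ω₃=0.663
apply F[17]=+10.000 → step 18: x=0.334, v=1.843, θ₁=0.011, ω₁=-0.345, θ₂=-0.762, ω₂=-3.226, θ₃=0.040, ω₃=0.640
max |θ₁| = 0.020 ≤ 0.115 over all 19 states.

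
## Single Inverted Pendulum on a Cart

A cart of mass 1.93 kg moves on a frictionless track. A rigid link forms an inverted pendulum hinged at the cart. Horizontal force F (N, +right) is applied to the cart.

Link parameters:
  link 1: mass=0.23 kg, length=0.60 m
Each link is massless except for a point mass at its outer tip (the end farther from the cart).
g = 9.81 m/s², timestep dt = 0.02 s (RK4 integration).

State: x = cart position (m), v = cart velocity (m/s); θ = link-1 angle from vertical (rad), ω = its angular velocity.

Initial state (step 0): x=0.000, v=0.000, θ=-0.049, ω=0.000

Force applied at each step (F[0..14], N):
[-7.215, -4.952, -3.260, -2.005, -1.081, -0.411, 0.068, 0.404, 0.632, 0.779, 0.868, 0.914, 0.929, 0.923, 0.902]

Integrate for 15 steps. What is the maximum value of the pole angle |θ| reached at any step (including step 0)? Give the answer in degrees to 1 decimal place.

Answer: 2.8°

Derivation:
apply F[0]=-7.215 → step 1: x=-0.001, v=-0.074, θ=-0.048, ω=0.107
apply F[1]=-4.952 → step 2: x=-0.003, v=-0.124, θ=-0.045, ω=0.175
apply F[2]=-3.260 → step 3: x=-0.006, v=-0.157, θ=-0.041, ω=0.215
apply F[3]=-2.005 → step 4: x=-0.009, v=-0.176, θ=-0.037, ω=0.236
apply F[4]=-1.081 → step 5: x=-0.012, v=-0.187, θ=-0.032, ω=0.242
apply F[5]=-0.411 → step 6: x=-0.016, v=-0.190, θ=-0.027, ω=0.238
apply F[6]=+0.068 → step 7: x=-0.020, v=-0.189, θ=-0.022, ω=0.228
apply F[7]=+0.404 → step 8: x=-0.024, v=-0.184, θ=-0.018, ω=0.214
apply F[8]=+0.632 → step 9: x=-0.027, v=-0.178, θ=-0.014, ω=0.197
apply F[9]=+0.779 → step 10: x=-0.031, v=-0.169, θ=-0.010, ω=0.179
apply F[10]=+0.868 → step 11: x=-0.034, v=-0.160, θ=-0.007, ω=0.161
apply F[11]=+0.914 → step 12: x=-0.037, v=-0.150, θ=-0.004, ω=0.143
apply F[12]=+0.929 → step 13: x=-0.040, v=-0.141, θ=-0.001, ω=0.126
apply F[13]=+0.923 → step 14: x=-0.043, v=-0.131, θ=0.001, ω=0.110
apply F[14]=+0.902 → step 15: x=-0.045, v=-0.122, θ=0.003, ω=0.096
Max |angle| over trajectory = 0.049 rad = 2.8°.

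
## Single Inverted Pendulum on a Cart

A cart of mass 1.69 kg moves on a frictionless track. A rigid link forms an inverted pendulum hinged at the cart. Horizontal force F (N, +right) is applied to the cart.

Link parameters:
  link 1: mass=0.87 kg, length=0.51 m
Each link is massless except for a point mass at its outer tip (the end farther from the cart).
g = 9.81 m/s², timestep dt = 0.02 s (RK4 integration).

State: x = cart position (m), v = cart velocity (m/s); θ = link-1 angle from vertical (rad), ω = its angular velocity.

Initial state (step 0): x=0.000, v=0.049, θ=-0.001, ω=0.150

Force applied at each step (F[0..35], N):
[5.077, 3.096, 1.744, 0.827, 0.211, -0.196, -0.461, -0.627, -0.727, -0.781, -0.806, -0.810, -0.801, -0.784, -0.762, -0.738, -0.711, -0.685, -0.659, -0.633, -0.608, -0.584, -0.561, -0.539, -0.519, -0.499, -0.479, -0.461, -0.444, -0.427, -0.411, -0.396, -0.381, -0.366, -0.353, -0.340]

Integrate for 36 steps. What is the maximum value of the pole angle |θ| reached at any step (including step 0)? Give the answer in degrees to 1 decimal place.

apply F[0]=+5.077 → step 1: x=0.002, v=0.109, θ=0.001, ω=0.032
apply F[1]=+3.096 → step 2: x=0.004, v=0.146, θ=0.001, ω=-0.039
apply F[2]=+1.744 → step 3: x=0.007, v=0.166, θ=-0.000, ω=-0.079
apply F[3]=+0.827 → step 4: x=0.011, v=0.176, θ=-0.002, ω=-0.099
apply F[4]=+0.211 → step 5: x=0.014, v=0.179, θ=-0.004, ω=-0.106
apply F[5]=-0.196 → step 6: x=0.018, v=0.177, θ=-0.006, ω=-0.105
apply F[6]=-0.461 → step 7: x=0.021, v=0.172, θ=-0.008, ω=-0.098
apply F[7]=-0.627 → step 8: x=0.025, v=0.166, θ=-0.010, ω=-0.089
apply F[8]=-0.727 → step 9: x=0.028, v=0.159, θ=-0.012, ω=-0.079
apply F[9]=-0.781 → step 10: x=0.031, v=0.151, θ=-0.013, ω=-0.068
apply F[10]=-0.806 → step 11: x=0.034, v=0.142, θ=-0.015, ω=-0.058
apply F[11]=-0.810 → step 12: x=0.037, v=0.134, θ=-0.016, ω=-0.048
apply F[12]=-0.801 → step 13: x=0.039, v=0.127, θ=-0.017, ω=-0.039
apply F[13]=-0.784 → step 14: x=0.042, v=0.119, θ=-0.017, ω=-0.030
apply F[14]=-0.762 → step 15: x=0.044, v=0.112, θ=-0.018, ω=-0.023
apply F[15]=-0.738 → step 16: x=0.046, v=0.105, θ=-0.018, ω=-0.016
apply F[16]=-0.711 → step 17: x=0.048, v=0.098, θ=-0.018, ω=-0.010
apply F[17]=-0.685 → step 18: x=0.050, v=0.092, θ=-0.019, ω=-0.005
apply F[18]=-0.659 → step 19: x=0.052, v=0.086, θ=-0.019, ω=-0.001
apply F[19]=-0.633 → step 20: x=0.054, v=0.081, θ=-0.019, ω=0.003
apply F[20]=-0.608 → step 21: x=0.055, v=0.075, θ=-0.019, ω=0.006
apply F[21]=-0.584 → step 22: x=0.057, v=0.070, θ=-0.018, ω=0.009
apply F[22]=-0.561 → step 23: x=0.058, v=0.065, θ=-0.018, ω=0.011
apply F[23]=-0.539 → step 24: x=0.059, v=0.061, θ=-0.018, ω=0.013
apply F[24]=-0.519 → step 25: x=0.060, v=0.056, θ=-0.018, ω=0.015
apply F[25]=-0.499 → step 26: x=0.062, v=0.052, θ=-0.017, ω=0.016
apply F[26]=-0.479 → step 27: x=0.063, v=0.048, θ=-0.017, ω=0.018
apply F[27]=-0.461 → step 28: x=0.063, v=0.045, θ=-0.017, ω=0.018
apply F[28]=-0.444 → step 29: x=0.064, v=0.041, θ=-0.016, ω=0.019
apply F[29]=-0.427 → step 30: x=0.065, v=0.038, θ=-0.016, ω=0.020
apply F[30]=-0.411 → step 31: x=0.066, v=0.034, θ=-0.015, ω=0.020
apply F[31]=-0.396 → step 32: x=0.066, v=0.031, θ=-0.015, ω=0.020
apply F[32]=-0.381 → step 33: x=0.067, v=0.028, θ=-0.015, ω=0.020
apply F[33]=-0.366 → step 34: x=0.068, v=0.025, θ=-0.014, ω=0.021
apply F[34]=-0.353 → step 35: x=0.068, v=0.023, θ=-0.014, ω=0.021
apply F[35]=-0.340 → step 36: x=0.069, v=0.020, θ=-0.013, ω=0.020
Max |angle| over trajectory = 0.019 rad = 1.1°.

Answer: 1.1°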